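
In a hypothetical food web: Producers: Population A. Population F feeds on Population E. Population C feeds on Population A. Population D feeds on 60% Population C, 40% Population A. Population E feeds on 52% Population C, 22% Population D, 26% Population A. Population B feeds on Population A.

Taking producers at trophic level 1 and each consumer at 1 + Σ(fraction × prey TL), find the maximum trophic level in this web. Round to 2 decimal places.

3.87

Population B: 1 + 1 = 2
Population C: 1 + 1 = 2
Population D: 1 + (0.6×2 + 0.4×1) = 2.6
Population E: 1 + (0.52×2 + 0.22×2.6 + 0.26×1) = 2.872
Population F: 1 + 2.872 = 3.872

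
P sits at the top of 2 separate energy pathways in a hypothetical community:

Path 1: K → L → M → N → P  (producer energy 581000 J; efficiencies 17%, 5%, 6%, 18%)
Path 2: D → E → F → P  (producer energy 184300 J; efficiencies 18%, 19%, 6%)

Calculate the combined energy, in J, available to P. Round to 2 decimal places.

431.52 J

Path 1: 581000 × 0.17 × 0.05 × 0.06 × 0.18 = 53.3358 J
Path 2: 184300 × 0.18 × 0.19 × 0.06 = 378.1836 J
Total at P: 53.3358 + 378.1836 = 431.5194 J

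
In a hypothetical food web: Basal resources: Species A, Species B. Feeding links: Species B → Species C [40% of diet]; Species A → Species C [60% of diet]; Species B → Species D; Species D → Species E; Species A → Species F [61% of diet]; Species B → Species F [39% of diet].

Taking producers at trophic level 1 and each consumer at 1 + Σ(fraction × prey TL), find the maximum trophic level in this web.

3

Species C: 1 + (0.4×1 + 0.6×1) = 2
Species D: 1 + 1 = 2
Species E: 1 + 2 = 3
Species F: 1 + (0.61×1 + 0.39×1) = 2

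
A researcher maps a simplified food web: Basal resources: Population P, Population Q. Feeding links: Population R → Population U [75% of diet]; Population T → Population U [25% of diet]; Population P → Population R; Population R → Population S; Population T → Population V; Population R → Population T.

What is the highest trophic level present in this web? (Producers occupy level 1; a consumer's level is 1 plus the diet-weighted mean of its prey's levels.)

4

Population R: 1 + 1 = 2
Population S: 1 + 2 = 3
Population T: 1 + 2 = 3
Population U: 1 + (0.75×2 + 0.25×3) = 3.25
Population V: 1 + 3 = 4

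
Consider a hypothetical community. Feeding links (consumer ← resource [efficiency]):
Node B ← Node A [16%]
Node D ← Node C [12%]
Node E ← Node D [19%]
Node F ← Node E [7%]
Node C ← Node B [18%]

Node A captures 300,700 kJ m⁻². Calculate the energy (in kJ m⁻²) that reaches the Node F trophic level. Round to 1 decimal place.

Node B: 300700 × 0.16 = 48112 kJ m⁻²
Node C: 48112 × 0.18 = 8660.16 kJ m⁻²
Node D: 8660.16 × 0.12 = 1039.2192 kJ m⁻²
Node E: 1039.2192 × 0.19 = 197.451648 kJ m⁻²
Node F: 197.451648 × 0.07 = 13.82161536 kJ m⁻²

13.8 kJ m⁻²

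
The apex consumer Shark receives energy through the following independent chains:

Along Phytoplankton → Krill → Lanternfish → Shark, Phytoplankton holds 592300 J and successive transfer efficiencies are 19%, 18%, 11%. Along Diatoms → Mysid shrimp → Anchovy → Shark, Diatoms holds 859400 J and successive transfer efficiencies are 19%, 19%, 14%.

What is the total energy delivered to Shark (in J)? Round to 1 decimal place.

Via Phytoplankton: 592300 × 0.19 × 0.18 × 0.11 = 2228.2326 J
Via Diatoms: 859400 × 0.19 × 0.19 × 0.14 = 4343.4076 J
Total at Shark: 2228.2326 + 4343.4076 = 6571.6402 J

6571.6 J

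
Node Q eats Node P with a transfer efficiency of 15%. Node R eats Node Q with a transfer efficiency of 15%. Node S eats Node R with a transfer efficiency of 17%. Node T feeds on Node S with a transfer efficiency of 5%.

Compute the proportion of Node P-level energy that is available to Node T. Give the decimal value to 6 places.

Product of link efficiencies: 0.15 × 0.15 × 0.17 × 0.05 = 0.00019125

0.000191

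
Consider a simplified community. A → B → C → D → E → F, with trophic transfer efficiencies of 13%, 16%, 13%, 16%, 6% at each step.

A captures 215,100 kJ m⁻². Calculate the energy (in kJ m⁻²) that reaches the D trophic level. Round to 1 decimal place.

581.6 kJ m⁻²

B: 215100 × 0.13 = 27963 kJ m⁻²
C: 27963 × 0.16 = 4474.08 kJ m⁻²
D: 4474.08 × 0.13 = 581.6304 kJ m⁻²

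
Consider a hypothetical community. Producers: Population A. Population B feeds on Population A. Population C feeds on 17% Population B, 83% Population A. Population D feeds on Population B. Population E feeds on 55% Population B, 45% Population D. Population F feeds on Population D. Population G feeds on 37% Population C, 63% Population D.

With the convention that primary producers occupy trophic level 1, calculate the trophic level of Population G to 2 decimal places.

3.69

Population B: 1 + 1 = 2
Population C: 1 + (0.17×2 + 0.83×1) = 2.17
Population D: 1 + 2 = 3
Population E: 1 + (0.55×2 + 0.45×3) = 3.45
Population F: 1 + 3 = 4
Population G: 1 + (0.37×2.17 + 0.63×3) = 3.6929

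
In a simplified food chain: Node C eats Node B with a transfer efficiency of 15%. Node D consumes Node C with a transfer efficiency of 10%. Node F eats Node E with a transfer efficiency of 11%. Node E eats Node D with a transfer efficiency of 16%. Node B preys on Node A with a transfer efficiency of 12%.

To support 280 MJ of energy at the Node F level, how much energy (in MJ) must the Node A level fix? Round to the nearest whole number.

8838384 MJ

Cumulative transfer efficiency: 0.12 × 0.15 × 0.1 × 0.16 × 0.11 = 0.00003168
Node A energy = 280 / 0.00003168 = 8838384 MJ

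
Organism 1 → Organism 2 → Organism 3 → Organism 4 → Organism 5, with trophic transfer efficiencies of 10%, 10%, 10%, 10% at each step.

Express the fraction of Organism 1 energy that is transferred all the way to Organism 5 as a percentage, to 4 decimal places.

Product of link efficiencies: 0.1 × 0.1 × 0.1 × 0.1 = 0.0001
As a percentage: 0.0001 × 100 = 0.0100%

0.0100%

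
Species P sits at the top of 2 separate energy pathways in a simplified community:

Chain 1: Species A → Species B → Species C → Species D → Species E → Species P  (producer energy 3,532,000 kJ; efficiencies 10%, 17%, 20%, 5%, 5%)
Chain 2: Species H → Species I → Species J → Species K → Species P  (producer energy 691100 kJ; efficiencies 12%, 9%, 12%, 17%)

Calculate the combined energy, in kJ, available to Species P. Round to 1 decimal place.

Chain 1: 3532000 × 0.1 × 0.17 × 0.2 × 0.05 × 0.05 = 30.022 kJ
Chain 2: 691100 × 0.12 × 0.09 × 0.12 × 0.17 = 152.263152 kJ
Total at Species P: 30.022 + 152.263152 = 182.285152 kJ

182.3 kJ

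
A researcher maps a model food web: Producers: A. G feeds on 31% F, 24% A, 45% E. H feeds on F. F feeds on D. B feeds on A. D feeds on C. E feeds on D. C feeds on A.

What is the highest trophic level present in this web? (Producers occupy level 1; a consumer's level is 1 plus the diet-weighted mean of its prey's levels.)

5

B: 1 + 1 = 2
C: 1 + 1 = 2
D: 1 + 2 = 3
E: 1 + 3 = 4
F: 1 + 3 = 4
G: 1 + (0.31×4 + 0.24×1 + 0.45×4) = 4.28
H: 1 + 4 = 5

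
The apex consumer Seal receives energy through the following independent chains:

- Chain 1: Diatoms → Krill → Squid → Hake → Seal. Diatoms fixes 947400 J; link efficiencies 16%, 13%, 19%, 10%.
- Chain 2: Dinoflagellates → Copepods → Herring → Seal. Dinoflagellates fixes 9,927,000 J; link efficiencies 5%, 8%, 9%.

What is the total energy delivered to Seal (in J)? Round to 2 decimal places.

3948.13 J

Chain 1: 947400 × 0.16 × 0.13 × 0.19 × 0.1 = 374.41248 J
Chain 2: 9927000 × 0.05 × 0.08 × 0.09 = 3573.72 J
Total at Seal: 374.41248 + 3573.72 = 3948.13248 J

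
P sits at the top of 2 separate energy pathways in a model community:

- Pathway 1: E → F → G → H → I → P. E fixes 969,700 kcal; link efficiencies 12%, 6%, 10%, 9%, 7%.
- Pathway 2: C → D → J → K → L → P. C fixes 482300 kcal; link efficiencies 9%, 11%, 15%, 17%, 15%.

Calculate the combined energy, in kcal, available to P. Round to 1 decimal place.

Pathway 1: 969700 × 0.12 × 0.06 × 0.1 × 0.09 × 0.07 = 4.3985592 kcal
Pathway 2: 482300 × 0.09 × 0.11 × 0.15 × 0.17 × 0.15 = 18.26349525 kcal
Total at P: 4.3985592 + 18.26349525 = 22.66205445 kcal

22.7 kcal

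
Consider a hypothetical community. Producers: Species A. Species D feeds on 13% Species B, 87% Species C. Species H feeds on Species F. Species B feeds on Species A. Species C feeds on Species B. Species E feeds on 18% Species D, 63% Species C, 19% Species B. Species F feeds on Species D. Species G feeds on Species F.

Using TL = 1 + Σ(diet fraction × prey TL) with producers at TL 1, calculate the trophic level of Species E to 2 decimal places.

Species B: 1 + 1 = 2
Species C: 1 + 2 = 3
Species D: 1 + (0.13×2 + 0.87×3) = 3.87
Species E: 1 + (0.18×3.87 + 0.63×3 + 0.19×2) = 3.9666
Species F: 1 + 3.87 = 4.87
Species G: 1 + 4.87 = 5.87
Species H: 1 + 4.87 = 5.87

3.97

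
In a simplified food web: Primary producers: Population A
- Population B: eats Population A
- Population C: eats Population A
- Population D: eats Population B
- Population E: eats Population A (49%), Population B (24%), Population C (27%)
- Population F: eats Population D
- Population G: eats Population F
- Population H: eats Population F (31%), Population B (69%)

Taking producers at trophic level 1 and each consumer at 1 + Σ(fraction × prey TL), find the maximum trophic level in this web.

Population B: 1 + 1 = 2
Population C: 1 + 1 = 2
Population D: 1 + 2 = 3
Population E: 1 + (0.49×1 + 0.24×2 + 0.27×2) = 2.51
Population F: 1 + 3 = 4
Population G: 1 + 4 = 5
Population H: 1 + (0.31×4 + 0.69×2) = 3.62

5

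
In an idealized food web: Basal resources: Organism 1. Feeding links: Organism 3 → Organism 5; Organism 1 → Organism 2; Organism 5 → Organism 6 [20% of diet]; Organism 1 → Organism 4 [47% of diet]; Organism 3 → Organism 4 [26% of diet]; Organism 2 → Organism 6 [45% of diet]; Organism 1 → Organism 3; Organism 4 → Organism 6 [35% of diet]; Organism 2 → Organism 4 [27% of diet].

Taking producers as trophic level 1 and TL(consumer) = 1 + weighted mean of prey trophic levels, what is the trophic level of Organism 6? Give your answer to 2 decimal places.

Organism 2: 1 + 1 = 2
Organism 3: 1 + 1 = 2
Organism 4: 1 + (0.47×1 + 0.27×2 + 0.26×2) = 2.53
Organism 5: 1 + 2 = 3
Organism 6: 1 + (0.45×2 + 0.2×3 + 0.35×2.53) = 3.3855

3.39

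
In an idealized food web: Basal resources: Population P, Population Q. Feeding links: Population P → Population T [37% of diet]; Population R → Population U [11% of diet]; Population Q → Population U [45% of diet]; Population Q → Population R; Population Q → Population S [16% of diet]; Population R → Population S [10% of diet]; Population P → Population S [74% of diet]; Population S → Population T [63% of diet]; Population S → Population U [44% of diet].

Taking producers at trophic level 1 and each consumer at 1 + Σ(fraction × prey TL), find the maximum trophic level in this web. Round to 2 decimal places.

2.69

Population R: 1 + 1 = 2
Population S: 1 + (0.1×2 + 0.74×1 + 0.16×1) = 2.1
Population T: 1 + (0.37×1 + 0.63×2.1) = 2.693
Population U: 1 + (0.44×2.1 + 0.45×1 + 0.11×2) = 2.594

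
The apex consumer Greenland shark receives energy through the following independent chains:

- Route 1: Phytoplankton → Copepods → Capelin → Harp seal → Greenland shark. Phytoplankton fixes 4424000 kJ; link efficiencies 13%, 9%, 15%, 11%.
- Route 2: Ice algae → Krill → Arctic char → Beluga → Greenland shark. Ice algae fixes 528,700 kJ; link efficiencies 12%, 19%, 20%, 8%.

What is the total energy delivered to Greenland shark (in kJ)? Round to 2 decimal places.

1046.92 kJ

Route 1: 4424000 × 0.13 × 0.09 × 0.15 × 0.11 = 854.0532 kJ
Route 2: 528700 × 0.12 × 0.19 × 0.2 × 0.08 = 192.86976 kJ
Total at Greenland shark: 854.0532 + 192.86976 = 1046.92296 kJ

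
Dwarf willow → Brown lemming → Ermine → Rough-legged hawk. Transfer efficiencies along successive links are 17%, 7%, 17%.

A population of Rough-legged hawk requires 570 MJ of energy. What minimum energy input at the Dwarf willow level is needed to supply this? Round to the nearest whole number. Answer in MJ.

281760 MJ

Cumulative transfer efficiency: 0.17 × 0.07 × 0.17 = 0.002023
Dwarf willow energy = 570 / 0.002023 = 281760 MJ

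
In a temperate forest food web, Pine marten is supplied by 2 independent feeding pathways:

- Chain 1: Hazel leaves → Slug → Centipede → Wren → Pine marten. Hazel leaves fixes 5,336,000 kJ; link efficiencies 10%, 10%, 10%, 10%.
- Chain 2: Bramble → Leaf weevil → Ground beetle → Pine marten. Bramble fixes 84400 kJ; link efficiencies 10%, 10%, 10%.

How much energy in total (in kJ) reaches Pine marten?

618 kJ

Chain 1: 5336000 × 0.1 × 0.1 × 0.1 × 0.1 = 533.6 kJ
Chain 2: 84400 × 0.1 × 0.1 × 0.1 = 84.4 kJ
Total at Pine marten: 533.6 + 84.4 = 618 kJ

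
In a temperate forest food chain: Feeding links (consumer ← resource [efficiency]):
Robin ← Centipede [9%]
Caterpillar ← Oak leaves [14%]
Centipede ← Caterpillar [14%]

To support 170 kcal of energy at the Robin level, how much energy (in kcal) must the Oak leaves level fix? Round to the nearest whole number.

96372 kcal

Cumulative transfer efficiency: 0.14 × 0.14 × 0.09 = 0.001764
Oak leaves energy = 170 / 0.001764 = 96372 kcal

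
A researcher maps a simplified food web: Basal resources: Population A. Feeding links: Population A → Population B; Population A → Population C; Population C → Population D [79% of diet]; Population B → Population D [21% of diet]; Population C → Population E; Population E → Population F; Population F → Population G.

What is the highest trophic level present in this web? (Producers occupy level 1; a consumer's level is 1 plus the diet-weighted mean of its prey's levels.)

5

Population B: 1 + 1 = 2
Population C: 1 + 1 = 2
Population D: 1 + (0.79×2 + 0.21×2) = 3
Population E: 1 + 2 = 3
Population F: 1 + 3 = 4
Population G: 1 + 4 = 5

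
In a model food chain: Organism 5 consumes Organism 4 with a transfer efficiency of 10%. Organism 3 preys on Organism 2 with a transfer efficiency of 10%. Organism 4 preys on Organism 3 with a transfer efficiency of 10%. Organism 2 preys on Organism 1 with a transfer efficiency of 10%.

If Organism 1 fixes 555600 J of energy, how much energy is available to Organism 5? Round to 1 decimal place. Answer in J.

Organism 2: 555600 × 0.1 = 55560 J
Organism 3: 55560 × 0.1 = 5556 J
Organism 4: 5556 × 0.1 = 555.6 J
Organism 5: 555.6 × 0.1 = 55.56 J

55.6 J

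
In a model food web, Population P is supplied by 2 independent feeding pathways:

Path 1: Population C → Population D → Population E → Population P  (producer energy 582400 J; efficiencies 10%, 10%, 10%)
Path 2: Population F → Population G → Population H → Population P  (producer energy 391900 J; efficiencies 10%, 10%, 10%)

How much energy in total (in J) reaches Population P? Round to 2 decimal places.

Path 1: 582400 × 0.1 × 0.1 × 0.1 = 582.4 J
Path 2: 391900 × 0.1 × 0.1 × 0.1 = 391.9 J
Total at Population P: 582.4 + 391.9 = 974.3 J

974.30 J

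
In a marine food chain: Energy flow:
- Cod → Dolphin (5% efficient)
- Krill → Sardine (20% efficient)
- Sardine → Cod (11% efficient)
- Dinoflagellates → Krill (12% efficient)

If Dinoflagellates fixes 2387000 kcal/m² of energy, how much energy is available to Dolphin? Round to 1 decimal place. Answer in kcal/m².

315.1 kcal/m²

Krill: 2387000 × 0.12 = 286440 kcal/m²
Sardine: 286440 × 0.2 = 57288 kcal/m²
Cod: 57288 × 0.11 = 6301.68 kcal/m²
Dolphin: 6301.68 × 0.05 = 315.084 kcal/m²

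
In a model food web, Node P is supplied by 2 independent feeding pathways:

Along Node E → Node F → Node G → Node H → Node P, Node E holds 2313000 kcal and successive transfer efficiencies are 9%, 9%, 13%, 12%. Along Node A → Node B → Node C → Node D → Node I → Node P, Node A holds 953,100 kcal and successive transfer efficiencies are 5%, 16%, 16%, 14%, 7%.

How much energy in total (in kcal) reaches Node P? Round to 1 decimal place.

Via Node E: 2313000 × 0.09 × 0.09 × 0.13 × 0.12 = 292.27068 kcal
Via Node A: 953100 × 0.05 × 0.16 × 0.16 × 0.14 × 0.07 = 11.9556864 kcal
Total at Node P: 292.27068 + 11.9556864 = 304.2263664 kcal

304.2 kcal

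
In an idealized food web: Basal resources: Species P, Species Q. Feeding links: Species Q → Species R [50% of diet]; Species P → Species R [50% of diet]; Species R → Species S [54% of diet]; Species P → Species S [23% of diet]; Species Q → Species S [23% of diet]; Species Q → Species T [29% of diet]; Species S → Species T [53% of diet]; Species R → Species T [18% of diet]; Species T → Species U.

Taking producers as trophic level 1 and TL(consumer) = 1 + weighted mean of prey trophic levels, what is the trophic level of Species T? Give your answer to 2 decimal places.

3.00

Species R: 1 + (0.5×1 + 0.5×1) = 2
Species S: 1 + (0.54×2 + 0.23×1 + 0.23×1) = 2.54
Species T: 1 + (0.29×1 + 0.53×2.54 + 0.18×2) = 2.9962
Species U: 1 + 2.9962 = 3.9962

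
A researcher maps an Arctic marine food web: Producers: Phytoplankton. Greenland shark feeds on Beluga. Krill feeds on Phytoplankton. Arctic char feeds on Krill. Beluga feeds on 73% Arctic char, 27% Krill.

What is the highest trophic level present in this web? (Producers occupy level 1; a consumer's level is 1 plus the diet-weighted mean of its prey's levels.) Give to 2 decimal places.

4.73

Krill: 1 + 1 = 2
Arctic char: 1 + 2 = 3
Beluga: 1 + (0.73×3 + 0.27×2) = 3.73
Greenland shark: 1 + 3.73 = 4.73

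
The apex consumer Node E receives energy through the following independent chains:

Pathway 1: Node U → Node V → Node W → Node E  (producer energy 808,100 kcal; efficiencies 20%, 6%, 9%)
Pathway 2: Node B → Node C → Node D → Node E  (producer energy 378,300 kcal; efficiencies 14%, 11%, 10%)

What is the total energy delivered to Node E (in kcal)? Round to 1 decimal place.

Pathway 1: 808100 × 0.2 × 0.06 × 0.09 = 872.748 kcal
Pathway 2: 378300 × 0.14 × 0.11 × 0.1 = 582.582 kcal
Total at Node E: 872.748 + 582.582 = 1455.33 kcal

1455.3 kcal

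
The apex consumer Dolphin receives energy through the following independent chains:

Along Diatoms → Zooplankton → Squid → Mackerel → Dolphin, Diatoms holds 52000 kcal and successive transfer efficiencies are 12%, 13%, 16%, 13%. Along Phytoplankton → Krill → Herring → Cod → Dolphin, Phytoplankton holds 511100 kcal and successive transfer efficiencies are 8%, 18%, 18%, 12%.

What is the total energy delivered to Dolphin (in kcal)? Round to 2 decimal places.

175.85 kcal

Via Diatoms: 52000 × 0.12 × 0.13 × 0.16 × 0.13 = 16.87296 kcal
Via Phytoplankton: 511100 × 0.08 × 0.18 × 0.18 × 0.12 = 158.972544 kcal
Total at Dolphin: 16.87296 + 158.972544 = 175.845504 kcal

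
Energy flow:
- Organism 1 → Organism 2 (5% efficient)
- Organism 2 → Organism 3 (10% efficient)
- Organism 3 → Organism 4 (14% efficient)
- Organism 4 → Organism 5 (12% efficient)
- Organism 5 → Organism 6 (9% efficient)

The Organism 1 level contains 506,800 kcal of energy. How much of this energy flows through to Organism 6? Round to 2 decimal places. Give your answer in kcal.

Organism 2: 506800 × 0.05 = 25340 kcal
Organism 3: 25340 × 0.1 = 2534 kcal
Organism 4: 2534 × 0.14 = 354.76 kcal
Organism 5: 354.76 × 0.12 = 42.5712 kcal
Organism 6: 42.5712 × 0.09 = 3.831408 kcal

3.83 kcal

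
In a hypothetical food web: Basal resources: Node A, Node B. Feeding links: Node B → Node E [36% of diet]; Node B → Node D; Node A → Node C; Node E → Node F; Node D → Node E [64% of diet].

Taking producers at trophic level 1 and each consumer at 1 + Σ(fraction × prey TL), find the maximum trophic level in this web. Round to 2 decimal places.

Node C: 1 + 1 = 2
Node D: 1 + 1 = 2
Node E: 1 + (0.36×1 + 0.64×2) = 2.64
Node F: 1 + 2.64 = 3.64

3.64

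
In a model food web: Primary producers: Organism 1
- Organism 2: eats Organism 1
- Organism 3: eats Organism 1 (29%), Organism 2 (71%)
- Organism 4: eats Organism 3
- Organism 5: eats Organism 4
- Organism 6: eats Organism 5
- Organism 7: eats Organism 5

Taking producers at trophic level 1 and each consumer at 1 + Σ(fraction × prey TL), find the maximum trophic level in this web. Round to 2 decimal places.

Organism 2: 1 + 1 = 2
Organism 3: 1 + (0.29×1 + 0.71×2) = 2.71
Organism 4: 1 + 2.71 = 3.71
Organism 5: 1 + 3.71 = 4.71
Organism 6: 1 + 4.71 = 5.71
Organism 7: 1 + 4.71 = 5.71

5.71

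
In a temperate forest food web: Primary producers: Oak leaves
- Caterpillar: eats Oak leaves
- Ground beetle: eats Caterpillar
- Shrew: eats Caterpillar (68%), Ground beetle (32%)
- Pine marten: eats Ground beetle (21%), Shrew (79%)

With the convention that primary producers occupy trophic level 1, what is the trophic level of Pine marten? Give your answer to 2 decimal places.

4.25

Caterpillar: 1 + 1 = 2
Ground beetle: 1 + 2 = 3
Shrew: 1 + (0.68×2 + 0.32×3) = 3.32
Pine marten: 1 + (0.21×3 + 0.79×3.32) = 4.2528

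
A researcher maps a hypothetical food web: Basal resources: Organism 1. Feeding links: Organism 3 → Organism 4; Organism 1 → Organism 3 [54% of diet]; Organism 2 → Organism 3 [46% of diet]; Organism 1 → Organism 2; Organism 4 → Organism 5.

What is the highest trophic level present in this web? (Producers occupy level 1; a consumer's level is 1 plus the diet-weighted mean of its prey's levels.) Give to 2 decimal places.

Organism 2: 1 + 1 = 2
Organism 3: 1 + (0.46×2 + 0.54×1) = 2.46
Organism 4: 1 + 2.46 = 3.46
Organism 5: 1 + 3.46 = 4.46

4.46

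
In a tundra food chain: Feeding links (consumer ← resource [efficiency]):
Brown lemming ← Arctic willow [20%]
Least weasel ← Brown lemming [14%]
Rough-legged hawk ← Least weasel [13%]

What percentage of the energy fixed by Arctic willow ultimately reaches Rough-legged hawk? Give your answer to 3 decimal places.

0.364%

Product of link efficiencies: 0.2 × 0.14 × 0.13 = 0.00364
As a percentage: 0.00364 × 100 = 0.364%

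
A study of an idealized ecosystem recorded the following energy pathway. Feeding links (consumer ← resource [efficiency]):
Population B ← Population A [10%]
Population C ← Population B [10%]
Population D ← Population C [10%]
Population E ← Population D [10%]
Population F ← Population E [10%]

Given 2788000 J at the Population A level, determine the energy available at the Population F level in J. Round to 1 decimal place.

Population B: 2788000 × 0.1 = 278800 J
Population C: 278800 × 0.1 = 27880 J
Population D: 27880 × 0.1 = 2788 J
Population E: 2788 × 0.1 = 278.8 J
Population F: 278.8 × 0.1 = 27.88 J

27.9 J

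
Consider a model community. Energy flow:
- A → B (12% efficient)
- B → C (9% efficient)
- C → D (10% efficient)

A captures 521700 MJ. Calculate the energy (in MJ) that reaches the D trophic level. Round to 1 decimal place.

B: 521700 × 0.12 = 62604 MJ
C: 62604 × 0.09 = 5634.36 MJ
D: 5634.36 × 0.1 = 563.436 MJ

563.4 MJ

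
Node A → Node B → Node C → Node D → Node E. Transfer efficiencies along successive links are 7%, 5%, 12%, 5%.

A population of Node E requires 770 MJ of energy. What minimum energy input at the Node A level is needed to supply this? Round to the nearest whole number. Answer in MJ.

Cumulative transfer efficiency: 0.07 × 0.05 × 0.12 × 0.05 = 0.000021
Node A energy = 770 / 0.000021 = 36666667 MJ

36666667 MJ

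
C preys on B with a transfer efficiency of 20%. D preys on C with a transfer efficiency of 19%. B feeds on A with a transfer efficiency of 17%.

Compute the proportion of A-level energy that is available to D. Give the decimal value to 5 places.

0.00646

Product of link efficiencies: 0.17 × 0.2 × 0.19 = 0.00646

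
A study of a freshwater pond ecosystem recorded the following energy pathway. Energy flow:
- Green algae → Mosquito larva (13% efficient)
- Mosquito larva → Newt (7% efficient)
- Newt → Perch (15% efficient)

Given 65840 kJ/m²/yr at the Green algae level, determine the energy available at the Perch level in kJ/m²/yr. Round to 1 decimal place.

89.9 kJ/m²/yr

Mosquito larva: 65840 × 0.13 = 8559.2 kJ/m²/yr
Newt: 8559.2 × 0.07 = 599.144 kJ/m²/yr
Perch: 599.144 × 0.15 = 89.8716 kJ/m²/yr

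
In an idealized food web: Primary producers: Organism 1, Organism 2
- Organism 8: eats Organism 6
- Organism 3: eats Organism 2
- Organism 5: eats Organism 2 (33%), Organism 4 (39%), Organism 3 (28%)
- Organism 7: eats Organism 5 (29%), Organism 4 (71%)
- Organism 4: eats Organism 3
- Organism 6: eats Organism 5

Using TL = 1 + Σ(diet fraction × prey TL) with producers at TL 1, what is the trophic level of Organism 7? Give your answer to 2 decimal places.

4.02

Organism 3: 1 + 1 = 2
Organism 4: 1 + 2 = 3
Organism 5: 1 + (0.33×1 + 0.39×3 + 0.28×2) = 3.06
Organism 6: 1 + 3.06 = 4.06
Organism 7: 1 + (0.29×3.06 + 0.71×3) = 4.0174
Organism 8: 1 + 4.06 = 5.06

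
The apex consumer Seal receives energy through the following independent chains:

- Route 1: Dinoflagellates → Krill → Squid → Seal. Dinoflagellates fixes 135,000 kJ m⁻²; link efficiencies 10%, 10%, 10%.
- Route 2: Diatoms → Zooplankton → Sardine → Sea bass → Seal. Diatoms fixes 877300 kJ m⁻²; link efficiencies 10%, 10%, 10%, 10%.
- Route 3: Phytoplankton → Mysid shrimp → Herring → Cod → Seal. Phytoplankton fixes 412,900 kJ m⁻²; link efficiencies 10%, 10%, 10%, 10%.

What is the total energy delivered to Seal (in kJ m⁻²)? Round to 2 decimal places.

Route 1: 135000 × 0.1 × 0.1 × 0.1 = 135 kJ m⁻²
Route 2: 877300 × 0.1 × 0.1 × 0.1 × 0.1 = 87.73 kJ m⁻²
Route 3: 412900 × 0.1 × 0.1 × 0.1 × 0.1 = 41.29 kJ m⁻²
Total at Seal: 135 + 87.73 + 41.29 = 264.02 kJ m⁻²

264.02 kJ m⁻²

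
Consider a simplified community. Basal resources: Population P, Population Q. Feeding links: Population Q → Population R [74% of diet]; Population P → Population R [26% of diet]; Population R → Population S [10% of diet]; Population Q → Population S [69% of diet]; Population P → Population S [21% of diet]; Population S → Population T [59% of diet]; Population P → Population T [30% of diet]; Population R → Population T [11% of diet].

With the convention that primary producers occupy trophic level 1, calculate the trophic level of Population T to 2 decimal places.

Population R: 1 + (0.74×1 + 0.26×1) = 2
Population S: 1 + (0.1×2 + 0.69×1 + 0.21×1) = 2.1
Population T: 1 + (0.59×2.1 + 0.3×1 + 0.11×2) = 2.759

2.76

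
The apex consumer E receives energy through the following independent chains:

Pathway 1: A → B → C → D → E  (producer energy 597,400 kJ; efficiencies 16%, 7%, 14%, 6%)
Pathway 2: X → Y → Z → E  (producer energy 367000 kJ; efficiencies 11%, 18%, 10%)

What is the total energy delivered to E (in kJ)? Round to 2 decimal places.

782.86 kJ

Pathway 1: 597400 × 0.16 × 0.07 × 0.14 × 0.06 = 56.203392 kJ
Pathway 2: 367000 × 0.11 × 0.18 × 0.1 = 726.66 kJ
Total at E: 56.203392 + 726.66 = 782.863392 kJ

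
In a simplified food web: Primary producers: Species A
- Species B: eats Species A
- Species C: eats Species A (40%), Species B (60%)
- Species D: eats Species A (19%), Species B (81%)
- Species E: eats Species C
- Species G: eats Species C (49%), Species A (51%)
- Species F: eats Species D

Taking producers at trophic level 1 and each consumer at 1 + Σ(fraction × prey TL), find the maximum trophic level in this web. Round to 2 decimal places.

Species B: 1 + 1 = 2
Species C: 1 + (0.4×1 + 0.6×2) = 2.6
Species D: 1 + (0.19×1 + 0.81×2) = 2.81
Species E: 1 + 2.6 = 3.6
Species F: 1 + 2.81 = 3.81
Species G: 1 + (0.49×2.6 + 0.51×1) = 2.784

3.81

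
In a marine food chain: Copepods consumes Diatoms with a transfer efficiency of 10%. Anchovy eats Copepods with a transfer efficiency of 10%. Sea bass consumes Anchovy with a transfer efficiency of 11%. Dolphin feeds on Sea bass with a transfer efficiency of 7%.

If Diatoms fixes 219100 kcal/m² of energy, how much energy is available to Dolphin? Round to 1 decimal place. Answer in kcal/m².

16.9 kcal/m²

Copepods: 219100 × 0.1 = 21910 kcal/m²
Anchovy: 21910 × 0.1 = 2191 kcal/m²
Sea bass: 2191 × 0.11 = 241.01 kcal/m²
Dolphin: 241.01 × 0.07 = 16.8707 kcal/m²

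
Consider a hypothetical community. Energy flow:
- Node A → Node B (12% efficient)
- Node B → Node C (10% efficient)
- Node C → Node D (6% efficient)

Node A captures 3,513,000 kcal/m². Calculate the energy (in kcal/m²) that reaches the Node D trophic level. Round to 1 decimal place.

2529.4 kcal/m²

Node B: 3513000 × 0.12 = 421560 kcal/m²
Node C: 421560 × 0.1 = 42156 kcal/m²
Node D: 42156 × 0.06 = 2529.36 kcal/m²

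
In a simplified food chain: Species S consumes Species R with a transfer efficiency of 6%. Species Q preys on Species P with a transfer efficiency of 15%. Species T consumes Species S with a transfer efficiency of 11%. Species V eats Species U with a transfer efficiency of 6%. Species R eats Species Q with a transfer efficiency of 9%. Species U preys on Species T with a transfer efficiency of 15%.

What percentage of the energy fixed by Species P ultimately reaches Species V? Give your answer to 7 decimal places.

0.0000802%

Product of link efficiencies: 0.15 × 0.09 × 0.06 × 0.11 × 0.15 × 0.06 = 0.0000008019
As a percentage: 0.0000008019 × 100 = 0.0000802%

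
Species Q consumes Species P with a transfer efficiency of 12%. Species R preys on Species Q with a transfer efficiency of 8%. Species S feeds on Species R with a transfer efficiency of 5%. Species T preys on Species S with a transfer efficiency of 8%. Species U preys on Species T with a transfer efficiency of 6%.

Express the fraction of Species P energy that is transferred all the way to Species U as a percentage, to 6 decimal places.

0.000230%

Product of link efficiencies: 0.12 × 0.08 × 0.05 × 0.08 × 0.06 = 0.000002304
As a percentage: 0.000002304 × 100 = 0.000230%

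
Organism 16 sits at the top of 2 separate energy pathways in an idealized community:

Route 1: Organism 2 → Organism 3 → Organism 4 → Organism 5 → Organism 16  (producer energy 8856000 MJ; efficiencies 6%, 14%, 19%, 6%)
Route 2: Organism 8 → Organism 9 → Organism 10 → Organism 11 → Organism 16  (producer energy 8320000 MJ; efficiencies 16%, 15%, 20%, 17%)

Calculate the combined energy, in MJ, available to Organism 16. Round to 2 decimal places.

Route 1: 8856000 × 0.06 × 0.14 × 0.19 × 0.06 = 848.05056 MJ
Route 2: 8320000 × 0.16 × 0.15 × 0.2 × 0.17 = 6789.12 MJ
Total at Organism 16: 848.05056 + 6789.12 = 7637.17056 MJ

7637.17 MJ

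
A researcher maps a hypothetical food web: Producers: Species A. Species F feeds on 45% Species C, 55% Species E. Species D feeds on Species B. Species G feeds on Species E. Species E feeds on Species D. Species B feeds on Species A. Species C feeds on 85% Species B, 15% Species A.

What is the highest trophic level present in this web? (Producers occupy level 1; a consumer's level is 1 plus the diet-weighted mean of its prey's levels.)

5

Species B: 1 + 1 = 2
Species C: 1 + (0.85×2 + 0.15×1) = 2.85
Species D: 1 + 2 = 3
Species E: 1 + 3 = 4
Species F: 1 + (0.45×2.85 + 0.55×4) = 4.4825
Species G: 1 + 4 = 5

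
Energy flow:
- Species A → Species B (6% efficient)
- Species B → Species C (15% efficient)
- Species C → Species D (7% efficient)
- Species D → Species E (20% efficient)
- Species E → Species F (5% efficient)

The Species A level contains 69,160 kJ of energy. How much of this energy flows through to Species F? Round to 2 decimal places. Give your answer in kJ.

0.44 kJ

Species B: 69160 × 0.06 = 4149.6 kJ
Species C: 4149.6 × 0.15 = 622.44 kJ
Species D: 622.44 × 0.07 = 43.5708 kJ
Species E: 43.5708 × 0.2 = 8.71416 kJ
Species F: 8.71416 × 0.05 = 0.435708 kJ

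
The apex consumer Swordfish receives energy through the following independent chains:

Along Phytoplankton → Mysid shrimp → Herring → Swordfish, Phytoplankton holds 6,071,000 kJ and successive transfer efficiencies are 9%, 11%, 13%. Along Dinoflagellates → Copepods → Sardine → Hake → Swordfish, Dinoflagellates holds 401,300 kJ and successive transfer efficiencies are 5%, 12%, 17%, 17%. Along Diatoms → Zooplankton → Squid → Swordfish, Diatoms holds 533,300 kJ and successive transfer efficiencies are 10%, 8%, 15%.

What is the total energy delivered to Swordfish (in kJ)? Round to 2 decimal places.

8522.92 kJ

Via Phytoplankton: 6071000 × 0.09 × 0.11 × 0.13 = 7813.377 kJ
Via Dinoflagellates: 401300 × 0.05 × 0.12 × 0.17 × 0.17 = 69.58542 kJ
Via Diatoms: 533300 × 0.1 × 0.08 × 0.15 = 639.96 kJ
Total at Swordfish: 7813.377 + 69.58542 + 639.96 = 8522.92242 kJ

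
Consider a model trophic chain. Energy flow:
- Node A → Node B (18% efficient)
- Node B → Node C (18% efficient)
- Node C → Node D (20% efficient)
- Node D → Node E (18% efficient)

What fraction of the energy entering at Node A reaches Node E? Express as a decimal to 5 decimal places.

Product of link efficiencies: 0.18 × 0.18 × 0.2 × 0.18 = 0.0011664

0.00117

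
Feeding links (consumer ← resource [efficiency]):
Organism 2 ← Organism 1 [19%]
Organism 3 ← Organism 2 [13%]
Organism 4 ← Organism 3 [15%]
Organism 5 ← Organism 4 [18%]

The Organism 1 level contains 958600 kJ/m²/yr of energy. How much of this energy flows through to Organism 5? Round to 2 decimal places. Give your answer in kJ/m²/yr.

Organism 2: 958600 × 0.19 = 182134 kJ/m²/yr
Organism 3: 182134 × 0.13 = 23677.42 kJ/m²/yr
Organism 4: 23677.42 × 0.15 = 3551.613 kJ/m²/yr
Organism 5: 3551.613 × 0.18 = 639.29034 kJ/m²/yr

639.29 kJ/m²/yr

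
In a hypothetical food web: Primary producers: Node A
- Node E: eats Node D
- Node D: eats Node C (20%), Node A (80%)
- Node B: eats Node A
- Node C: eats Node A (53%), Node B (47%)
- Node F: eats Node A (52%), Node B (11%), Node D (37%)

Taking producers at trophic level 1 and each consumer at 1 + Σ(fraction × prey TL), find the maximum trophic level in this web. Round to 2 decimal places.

Node B: 1 + 1 = 2
Node C: 1 + (0.53×1 + 0.47×2) = 2.47
Node D: 1 + (0.2×2.47 + 0.8×1) = 2.294
Node E: 1 + 2.294 = 3.294
Node F: 1 + (0.52×1 + 0.11×2 + 0.37×2.294) = 2.58878

3.29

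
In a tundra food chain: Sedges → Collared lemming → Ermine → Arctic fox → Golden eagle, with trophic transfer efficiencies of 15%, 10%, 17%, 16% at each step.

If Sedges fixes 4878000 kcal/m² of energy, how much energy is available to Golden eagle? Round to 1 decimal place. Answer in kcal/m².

Collared lemming: 4878000 × 0.15 = 731700 kcal/m²
Ermine: 731700 × 0.1 = 73170 kcal/m²
Arctic fox: 73170 × 0.17 = 12438.9 kcal/m²
Golden eagle: 12438.9 × 0.16 = 1990.224 kcal/m²

1990.2 kcal/m²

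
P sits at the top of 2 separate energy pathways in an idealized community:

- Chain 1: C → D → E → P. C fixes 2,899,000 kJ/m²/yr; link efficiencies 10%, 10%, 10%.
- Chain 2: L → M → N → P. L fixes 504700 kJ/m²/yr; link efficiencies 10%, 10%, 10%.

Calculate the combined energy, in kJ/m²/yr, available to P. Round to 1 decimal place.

3403.7 kJ/m²/yr

Chain 1: 2899000 × 0.1 × 0.1 × 0.1 = 2899 kJ/m²/yr
Chain 2: 504700 × 0.1 × 0.1 × 0.1 = 504.7 kJ/m²/yr
Total at P: 2899 + 504.7 = 3403.7 kJ/m²/yr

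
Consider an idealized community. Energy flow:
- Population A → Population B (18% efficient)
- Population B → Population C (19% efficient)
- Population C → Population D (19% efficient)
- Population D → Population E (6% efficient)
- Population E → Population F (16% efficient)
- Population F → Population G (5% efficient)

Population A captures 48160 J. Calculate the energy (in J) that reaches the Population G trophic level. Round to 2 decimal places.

Population B: 48160 × 0.18 = 8668.8 J
Population C: 8668.8 × 0.19 = 1647.072 J
Population D: 1647.072 × 0.19 = 312.94368 J
Population E: 312.94368 × 0.06 = 18.7766208 J
Population F: 18.7766208 × 0.16 = 3.004259328 J
Population G: 3.004259328 × 0.05 = 0.1502129664 J

0.15 J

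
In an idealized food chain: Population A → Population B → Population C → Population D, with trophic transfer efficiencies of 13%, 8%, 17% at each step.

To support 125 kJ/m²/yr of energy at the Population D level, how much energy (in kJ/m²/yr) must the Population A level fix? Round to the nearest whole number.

70701 kJ/m²/yr

Cumulative transfer efficiency: 0.13 × 0.08 × 0.17 = 0.001768
Population A energy = 125 / 0.001768 = 70701 kJ/m²/yr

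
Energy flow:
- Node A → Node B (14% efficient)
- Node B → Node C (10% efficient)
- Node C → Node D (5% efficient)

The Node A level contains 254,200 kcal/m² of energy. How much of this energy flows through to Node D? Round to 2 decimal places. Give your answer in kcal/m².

177.94 kcal/m²

Node B: 254200 × 0.14 = 35588 kcal/m²
Node C: 35588 × 0.1 = 3558.8 kcal/m²
Node D: 3558.8 × 0.05 = 177.94 kcal/m²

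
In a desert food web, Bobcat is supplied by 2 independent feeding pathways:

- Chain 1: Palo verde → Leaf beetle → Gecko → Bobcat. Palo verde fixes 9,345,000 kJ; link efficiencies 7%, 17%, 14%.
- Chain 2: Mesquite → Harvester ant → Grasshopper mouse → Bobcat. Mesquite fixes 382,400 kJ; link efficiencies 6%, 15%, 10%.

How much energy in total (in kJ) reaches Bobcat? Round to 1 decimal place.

Chain 1: 9345000 × 0.07 × 0.17 × 0.14 = 15568.77 kJ
Chain 2: 382400 × 0.06 × 0.15 × 0.1 = 344.16 kJ
Total at Bobcat: 15568.77 + 344.16 = 15912.93 kJ

15912.9 kJ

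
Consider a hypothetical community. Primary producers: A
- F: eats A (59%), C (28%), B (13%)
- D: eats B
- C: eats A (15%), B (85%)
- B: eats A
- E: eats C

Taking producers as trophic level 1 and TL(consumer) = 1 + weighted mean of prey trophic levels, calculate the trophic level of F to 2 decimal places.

2.65

B: 1 + 1 = 2
C: 1 + (0.15×1 + 0.85×2) = 2.85
D: 1 + 2 = 3
E: 1 + 2.85 = 3.85
F: 1 + (0.59×1 + 0.28×2.85 + 0.13×2) = 2.648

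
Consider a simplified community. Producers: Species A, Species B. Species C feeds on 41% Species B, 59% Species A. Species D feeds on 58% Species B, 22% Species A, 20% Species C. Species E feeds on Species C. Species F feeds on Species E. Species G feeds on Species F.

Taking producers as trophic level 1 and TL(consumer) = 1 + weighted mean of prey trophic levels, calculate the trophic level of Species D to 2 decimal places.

Species C: 1 + (0.41×1 + 0.59×1) = 2
Species D: 1 + (0.58×1 + 0.22×1 + 0.2×2) = 2.2
Species E: 1 + 2 = 3
Species F: 1 + 3 = 4
Species G: 1 + 4 = 5

2.20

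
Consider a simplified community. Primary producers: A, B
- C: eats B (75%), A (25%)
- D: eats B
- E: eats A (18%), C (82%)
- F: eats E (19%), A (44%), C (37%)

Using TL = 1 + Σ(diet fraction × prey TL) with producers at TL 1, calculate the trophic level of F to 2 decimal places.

C: 1 + (0.75×1 + 0.25×1) = 2
D: 1 + 1 = 2
E: 1 + (0.18×1 + 0.82×2) = 2.82
F: 1 + (0.19×2.82 + 0.44×1 + 0.37×2) = 2.7158

2.72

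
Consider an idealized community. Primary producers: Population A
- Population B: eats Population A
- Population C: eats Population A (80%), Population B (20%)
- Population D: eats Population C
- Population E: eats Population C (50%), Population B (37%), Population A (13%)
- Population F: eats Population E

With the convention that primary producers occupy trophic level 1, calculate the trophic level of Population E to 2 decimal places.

Population B: 1 + 1 = 2
Population C: 1 + (0.8×1 + 0.2×2) = 2.2
Population D: 1 + 2.2 = 3.2
Population E: 1 + (0.5×2.2 + 0.37×2 + 0.13×1) = 2.97
Population F: 1 + 2.97 = 3.97

2.97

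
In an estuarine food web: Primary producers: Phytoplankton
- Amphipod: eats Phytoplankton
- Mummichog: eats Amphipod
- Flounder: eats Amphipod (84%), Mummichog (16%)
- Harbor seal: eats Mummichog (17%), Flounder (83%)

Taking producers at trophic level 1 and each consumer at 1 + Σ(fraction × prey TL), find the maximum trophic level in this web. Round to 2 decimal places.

4.13

Amphipod: 1 + 1 = 2
Mummichog: 1 + 2 = 3
Flounder: 1 + (0.84×2 + 0.16×3) = 3.16
Harbor seal: 1 + (0.17×3 + 0.83×3.16) = 4.1328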